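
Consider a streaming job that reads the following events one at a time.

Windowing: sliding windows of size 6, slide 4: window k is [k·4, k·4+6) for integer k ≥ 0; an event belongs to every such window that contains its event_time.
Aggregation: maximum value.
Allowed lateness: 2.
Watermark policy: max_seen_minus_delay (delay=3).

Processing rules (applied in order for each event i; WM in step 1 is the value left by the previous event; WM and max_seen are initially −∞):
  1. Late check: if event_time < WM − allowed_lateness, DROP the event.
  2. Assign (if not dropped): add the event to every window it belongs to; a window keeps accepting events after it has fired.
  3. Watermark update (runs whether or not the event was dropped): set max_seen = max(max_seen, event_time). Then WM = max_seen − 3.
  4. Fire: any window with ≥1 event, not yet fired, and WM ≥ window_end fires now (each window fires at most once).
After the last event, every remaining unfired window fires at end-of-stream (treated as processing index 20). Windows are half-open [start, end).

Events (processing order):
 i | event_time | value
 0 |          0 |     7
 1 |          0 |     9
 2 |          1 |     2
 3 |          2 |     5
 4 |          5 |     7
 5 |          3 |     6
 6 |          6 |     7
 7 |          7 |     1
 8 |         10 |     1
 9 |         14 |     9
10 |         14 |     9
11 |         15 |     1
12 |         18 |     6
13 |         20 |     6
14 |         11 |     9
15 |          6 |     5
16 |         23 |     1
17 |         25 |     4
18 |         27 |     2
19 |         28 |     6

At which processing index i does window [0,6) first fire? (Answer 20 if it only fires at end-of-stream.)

i=0 t=0 v=7: → [0,6); WM=-3
i=1 t=0 v=9: → [0,6); WM=-3
i=2 t=1 v=2: → [0,6); WM=-2
i=3 t=2 v=5: → [0,6); WM=-1
i=4 t=5 v=7: → [4,10),[0,6); WM=2
i=5 t=3 v=6: → [0,6); WM=2
i=6 t=6 v=7: → [4,10); WM=3
i=7 t=7 v=1: → [4,10); WM=4
i=8 t=10 v=1: → [8,14); WM=7; [0,6) fires=9
i=9 t=14 v=9: → [12,18); WM=11; [4,10) fires=7
i=10 t=14 v=9: → [12,18); WM=11
i=11 t=15 v=1: → [12,18); WM=12
i=12 t=18 v=6: → [16,22); WM=15; [8,14) fires=1
i=13 t=20 v=6: → [20,26),[16,22); WM=17
i=14 t=11 v=9: DROP (t<17-2); WM=17
i=15 t=6 v=5: DROP (t<17-2); WM=17
i=16 t=23 v=1: → [20,26); WM=20; [12,18) fires=9
i=17 t=25 v=4: → [24,30),[20,26); WM=22; [16,22) fires=6
i=18 t=27 v=2: → [24,30); WM=24
i=19 t=28 v=6: → [28,34),[24,30); WM=25

8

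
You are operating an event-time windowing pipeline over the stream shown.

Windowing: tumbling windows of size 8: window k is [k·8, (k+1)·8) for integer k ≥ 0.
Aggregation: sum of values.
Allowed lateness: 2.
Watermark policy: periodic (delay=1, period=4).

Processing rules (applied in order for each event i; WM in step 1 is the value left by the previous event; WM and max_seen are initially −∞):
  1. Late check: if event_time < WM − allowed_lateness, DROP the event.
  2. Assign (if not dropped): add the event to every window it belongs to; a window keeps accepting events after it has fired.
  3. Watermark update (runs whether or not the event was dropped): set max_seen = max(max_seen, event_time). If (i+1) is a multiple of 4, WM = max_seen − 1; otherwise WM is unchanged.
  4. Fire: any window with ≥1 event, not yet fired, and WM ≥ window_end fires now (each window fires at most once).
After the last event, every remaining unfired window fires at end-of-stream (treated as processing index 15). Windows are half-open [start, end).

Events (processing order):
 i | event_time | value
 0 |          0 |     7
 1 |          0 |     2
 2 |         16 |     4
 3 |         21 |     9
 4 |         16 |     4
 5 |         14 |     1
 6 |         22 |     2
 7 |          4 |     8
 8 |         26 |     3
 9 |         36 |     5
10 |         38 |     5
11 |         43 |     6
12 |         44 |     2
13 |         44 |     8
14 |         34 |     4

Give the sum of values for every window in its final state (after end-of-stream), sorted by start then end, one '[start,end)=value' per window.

i=0 t=0 v=7: → [0,8); WM=−∞
i=1 t=0 v=2: → [0,8); WM=−∞
i=2 t=16 v=4: → [16,24); WM=−∞
i=3 t=21 v=9: → [16,24); WM=20; [0,8) fires=9
i=4 t=16 v=4: DROP (t<20-2); WM=20
i=5 t=14 v=1: DROP (t<20-2); WM=20
i=6 t=22 v=2: → [16,24); WM=20
i=7 t=4 v=8: DROP (t<20-2); WM=21
i=8 t=26 v=3: → [24,32); WM=21
i=9 t=36 v=5: → [32,40); WM=21
i=10 t=38 v=5: → [32,40); WM=21
i=11 t=43 v=6: → [40,48); WM=42; [16,24) fires=15 [24,32) fires=3 [32,40) fires=10
i=12 t=44 v=2: → [40,48); WM=42
i=13 t=44 v=8: → [40,48); WM=42
i=14 t=34 v=4: DROP (t<42-2); WM=42

[0,8)=9 [16,24)=15 [24,32)=3 [32,40)=10 [40,48)=16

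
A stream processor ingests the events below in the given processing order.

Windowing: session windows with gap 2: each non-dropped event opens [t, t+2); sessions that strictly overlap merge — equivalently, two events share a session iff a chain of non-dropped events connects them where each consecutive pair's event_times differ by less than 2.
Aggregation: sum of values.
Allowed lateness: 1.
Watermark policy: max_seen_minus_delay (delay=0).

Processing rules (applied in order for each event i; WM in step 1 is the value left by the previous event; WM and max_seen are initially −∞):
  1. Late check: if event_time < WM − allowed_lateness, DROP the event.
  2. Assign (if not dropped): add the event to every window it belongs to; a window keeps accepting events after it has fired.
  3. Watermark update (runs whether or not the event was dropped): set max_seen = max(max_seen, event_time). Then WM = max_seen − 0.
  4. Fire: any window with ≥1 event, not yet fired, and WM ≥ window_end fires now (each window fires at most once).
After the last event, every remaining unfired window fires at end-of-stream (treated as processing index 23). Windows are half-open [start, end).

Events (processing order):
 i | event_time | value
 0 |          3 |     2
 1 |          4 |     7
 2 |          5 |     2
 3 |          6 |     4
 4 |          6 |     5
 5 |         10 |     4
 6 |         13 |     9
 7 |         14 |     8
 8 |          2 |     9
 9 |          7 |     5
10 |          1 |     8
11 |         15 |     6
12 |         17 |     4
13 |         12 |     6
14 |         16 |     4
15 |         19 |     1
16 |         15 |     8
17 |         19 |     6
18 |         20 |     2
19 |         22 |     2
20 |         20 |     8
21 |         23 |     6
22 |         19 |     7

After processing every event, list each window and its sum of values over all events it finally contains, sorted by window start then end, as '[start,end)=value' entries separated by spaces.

i=0 t=3 v=2: → [3,5); WM=3
i=1 t=4 v=7: → [3,6); WM=4
i=2 t=5 v=2: → [3,7); WM=5
i=3 t=6 v=4: → [3,8); WM=6
i=4 t=6 v=5: → [3,8); WM=6
i=5 t=10 v=4: → [10,12); WM=10
i=6 t=13 v=9: → [13,15); WM=13
i=7 t=14 v=8: → [13,16); WM=14
i=8 t=2 v=9: DROP (t<14-1); WM=14
i=9 t=7 v=5: DROP (t<14-1); WM=14
i=10 t=1 v=8: DROP (t<14-1); WM=14
i=11 t=15 v=6: → [13,17); WM=15
i=12 t=17 v=4: → [17,19); WM=17
i=13 t=12 v=6: DROP (t<17-1); WM=17
i=14 t=16 v=4: → [13,19); WM=17
i=15 t=19 v=1: → [19,21); WM=19
i=16 t=15 v=8: DROP (t<19-1); WM=19
i=17 t=19 v=6: → [19,21); WM=19
i=18 t=20 v=2: → [19,22); WM=20
i=19 t=22 v=2: → [22,24); WM=22
i=20 t=20 v=8: DROP (t<22-1); WM=22
i=21 t=23 v=6: → [22,25); WM=23
i=22 t=19 v=7: DROP (t<23-1); WM=23

[3,8)=20 [10,12)=4 [13,19)=31 [19,22)=9 [22,25)=8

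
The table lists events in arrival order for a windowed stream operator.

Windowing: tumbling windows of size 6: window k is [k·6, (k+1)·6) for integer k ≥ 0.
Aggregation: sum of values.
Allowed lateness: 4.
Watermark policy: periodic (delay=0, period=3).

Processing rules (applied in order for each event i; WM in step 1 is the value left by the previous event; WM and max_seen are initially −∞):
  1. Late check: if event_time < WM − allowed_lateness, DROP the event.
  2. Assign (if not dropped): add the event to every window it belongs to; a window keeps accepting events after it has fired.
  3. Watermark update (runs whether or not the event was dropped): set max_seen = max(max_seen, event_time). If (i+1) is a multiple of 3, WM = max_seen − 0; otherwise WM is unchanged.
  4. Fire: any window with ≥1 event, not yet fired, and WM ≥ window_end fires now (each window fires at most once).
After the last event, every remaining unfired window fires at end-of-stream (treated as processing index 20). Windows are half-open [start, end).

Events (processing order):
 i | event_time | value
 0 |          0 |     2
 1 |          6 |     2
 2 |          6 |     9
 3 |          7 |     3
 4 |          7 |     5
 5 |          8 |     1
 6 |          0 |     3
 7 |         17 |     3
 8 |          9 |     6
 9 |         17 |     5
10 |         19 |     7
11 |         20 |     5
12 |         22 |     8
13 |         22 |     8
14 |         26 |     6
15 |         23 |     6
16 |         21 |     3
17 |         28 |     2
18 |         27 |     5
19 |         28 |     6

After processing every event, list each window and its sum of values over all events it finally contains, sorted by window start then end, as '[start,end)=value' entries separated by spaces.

i=0 t=0 v=2: → [0,6); WM=−∞
i=1 t=6 v=2: → [6,12); WM=−∞
i=2 t=6 v=9: → [6,12); WM=6; [0,6) fires=2
i=3 t=7 v=3: → [6,12); WM=6
i=4 t=7 v=5: → [6,12); WM=6
i=5 t=8 v=1: → [6,12); WM=8
i=6 t=0 v=3: DROP (t<8-4); WM=8
i=7 t=17 v=3: → [12,18); WM=8
i=8 t=9 v=6: → [6,12); WM=17; [6,12) fires=26
i=9 t=17 v=5: → [12,18); WM=17
i=10 t=19 v=7: → [18,24); WM=17
i=11 t=20 v=5: → [18,24); WM=20; [12,18) fires=8
i=12 t=22 v=8: → [18,24); WM=20
i=13 t=22 v=8: → [18,24); WM=20
i=14 t=26 v=6: → [24,30); WM=26; [18,24) fires=28
i=15 t=23 v=6: → [18,24); WM=26
i=16 t=21 v=3: DROP (t<26-4); WM=26
i=17 t=28 v=2: → [24,30); WM=28
i=18 t=27 v=5: → [24,30); WM=28
i=19 t=28 v=6: → [24,30); WM=28

[0,6)=2 [6,12)=26 [12,18)=8 [18,24)=34 [24,30)=19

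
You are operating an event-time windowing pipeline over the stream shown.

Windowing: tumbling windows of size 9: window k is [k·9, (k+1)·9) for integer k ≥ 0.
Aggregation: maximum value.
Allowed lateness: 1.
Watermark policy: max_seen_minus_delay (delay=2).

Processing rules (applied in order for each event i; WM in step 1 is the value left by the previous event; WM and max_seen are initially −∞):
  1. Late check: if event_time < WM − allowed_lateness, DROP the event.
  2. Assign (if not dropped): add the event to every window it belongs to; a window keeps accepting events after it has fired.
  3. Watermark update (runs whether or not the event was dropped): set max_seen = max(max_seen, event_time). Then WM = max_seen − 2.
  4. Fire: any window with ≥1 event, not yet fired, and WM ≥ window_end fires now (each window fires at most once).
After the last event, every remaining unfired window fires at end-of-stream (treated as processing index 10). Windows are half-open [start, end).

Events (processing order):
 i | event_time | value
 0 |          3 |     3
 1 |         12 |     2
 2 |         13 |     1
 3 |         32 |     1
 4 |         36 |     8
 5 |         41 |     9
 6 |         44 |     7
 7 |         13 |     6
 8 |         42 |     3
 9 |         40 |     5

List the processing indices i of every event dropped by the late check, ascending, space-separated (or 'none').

i=0 t=3 v=3: → [0,9); WM=1
i=1 t=12 v=2: → [9,18); WM=10; [0,9) fires=3
i=2 t=13 v=1: → [9,18); WM=11
i=3 t=32 v=1: → [27,36); WM=30; [9,18) fires=2
i=4 t=36 v=8: → [36,45); WM=34
i=5 t=41 v=9: → [36,45); WM=39; [27,36) fires=1
i=6 t=44 v=7: → [36,45); WM=42
i=7 t=13 v=6: DROP (t<42-1); WM=42
i=8 t=42 v=3: → [36,45); WM=42
i=9 t=40 v=5: DROP (t<42-1); WM=42

7 9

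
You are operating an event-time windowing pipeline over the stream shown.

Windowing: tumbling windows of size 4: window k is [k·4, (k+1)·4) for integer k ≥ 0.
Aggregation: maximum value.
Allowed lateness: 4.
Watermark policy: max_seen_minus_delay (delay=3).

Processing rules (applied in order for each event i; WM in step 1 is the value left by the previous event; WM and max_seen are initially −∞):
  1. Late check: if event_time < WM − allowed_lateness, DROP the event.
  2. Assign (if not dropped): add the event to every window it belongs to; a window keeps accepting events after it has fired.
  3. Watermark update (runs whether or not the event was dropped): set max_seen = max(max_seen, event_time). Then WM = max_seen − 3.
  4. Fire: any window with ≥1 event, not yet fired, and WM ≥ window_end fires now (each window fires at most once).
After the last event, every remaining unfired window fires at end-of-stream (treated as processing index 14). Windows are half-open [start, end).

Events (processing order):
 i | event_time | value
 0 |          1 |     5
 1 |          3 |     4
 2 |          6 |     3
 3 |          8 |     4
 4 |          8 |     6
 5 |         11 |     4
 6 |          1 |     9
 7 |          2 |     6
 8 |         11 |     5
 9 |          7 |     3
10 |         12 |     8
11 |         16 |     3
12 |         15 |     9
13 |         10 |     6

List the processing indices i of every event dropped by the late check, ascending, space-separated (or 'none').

6 7

i=0 t=1 v=5: → [0,4); WM=-2
i=1 t=3 v=4: → [0,4); WM=0
i=2 t=6 v=3: → [4,8); WM=3
i=3 t=8 v=4: → [8,12); WM=5; [0,4) fires=5
i=4 t=8 v=6: → [8,12); WM=5
i=5 t=11 v=4: → [8,12); WM=8; [4,8) fires=3
i=6 t=1 v=9: DROP (t<8-4); WM=8
i=7 t=2 v=6: DROP (t<8-4); WM=8
i=8 t=11 v=5: → [8,12); WM=8
i=9 t=7 v=3: → [4,8); WM=8
i=10 t=12 v=8: → [12,16); WM=9
i=11 t=16 v=3: → [16,20); WM=13; [8,12) fires=6
i=12 t=15 v=9: → [12,16); WM=13
i=13 t=10 v=6: → [8,12); WM=13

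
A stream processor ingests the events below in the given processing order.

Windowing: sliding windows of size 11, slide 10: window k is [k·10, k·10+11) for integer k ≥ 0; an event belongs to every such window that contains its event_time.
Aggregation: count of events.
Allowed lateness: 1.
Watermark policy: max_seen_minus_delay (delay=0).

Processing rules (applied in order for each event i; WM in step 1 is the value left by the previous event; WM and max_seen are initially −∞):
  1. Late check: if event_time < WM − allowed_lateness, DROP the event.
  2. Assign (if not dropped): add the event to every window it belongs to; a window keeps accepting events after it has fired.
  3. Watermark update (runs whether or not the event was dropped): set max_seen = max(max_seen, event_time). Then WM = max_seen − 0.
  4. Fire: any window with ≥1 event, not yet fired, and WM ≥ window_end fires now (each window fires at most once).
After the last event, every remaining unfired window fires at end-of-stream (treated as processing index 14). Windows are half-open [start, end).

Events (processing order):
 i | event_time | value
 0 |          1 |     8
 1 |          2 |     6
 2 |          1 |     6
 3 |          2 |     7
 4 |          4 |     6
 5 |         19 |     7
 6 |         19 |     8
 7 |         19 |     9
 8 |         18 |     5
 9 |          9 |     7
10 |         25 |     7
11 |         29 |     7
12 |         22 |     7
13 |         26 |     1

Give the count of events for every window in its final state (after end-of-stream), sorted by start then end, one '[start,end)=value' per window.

[0,11)=5 [10,21)=4 [20,31)=2

i=0 t=1 v=8: → [0,11); WM=1
i=1 t=2 v=6: → [0,11); WM=2
i=2 t=1 v=6: → [0,11); WM=2
i=3 t=2 v=7: → [0,11); WM=2
i=4 t=4 v=6: → [0,11); WM=4
i=5 t=19 v=7: → [10,21); WM=19; [0,11) fires=5
i=6 t=19 v=8: → [10,21); WM=19
i=7 t=19 v=9: → [10,21); WM=19
i=8 t=18 v=5: → [10,21); WM=19
i=9 t=9 v=7: DROP (t<19-1); WM=19
i=10 t=25 v=7: → [20,31); WM=25; [10,21) fires=4
i=11 t=29 v=7: → [20,31); WM=29
i=12 t=22 v=7: DROP (t<29-1); WM=29
i=13 t=26 v=1: DROP (t<29-1); WM=29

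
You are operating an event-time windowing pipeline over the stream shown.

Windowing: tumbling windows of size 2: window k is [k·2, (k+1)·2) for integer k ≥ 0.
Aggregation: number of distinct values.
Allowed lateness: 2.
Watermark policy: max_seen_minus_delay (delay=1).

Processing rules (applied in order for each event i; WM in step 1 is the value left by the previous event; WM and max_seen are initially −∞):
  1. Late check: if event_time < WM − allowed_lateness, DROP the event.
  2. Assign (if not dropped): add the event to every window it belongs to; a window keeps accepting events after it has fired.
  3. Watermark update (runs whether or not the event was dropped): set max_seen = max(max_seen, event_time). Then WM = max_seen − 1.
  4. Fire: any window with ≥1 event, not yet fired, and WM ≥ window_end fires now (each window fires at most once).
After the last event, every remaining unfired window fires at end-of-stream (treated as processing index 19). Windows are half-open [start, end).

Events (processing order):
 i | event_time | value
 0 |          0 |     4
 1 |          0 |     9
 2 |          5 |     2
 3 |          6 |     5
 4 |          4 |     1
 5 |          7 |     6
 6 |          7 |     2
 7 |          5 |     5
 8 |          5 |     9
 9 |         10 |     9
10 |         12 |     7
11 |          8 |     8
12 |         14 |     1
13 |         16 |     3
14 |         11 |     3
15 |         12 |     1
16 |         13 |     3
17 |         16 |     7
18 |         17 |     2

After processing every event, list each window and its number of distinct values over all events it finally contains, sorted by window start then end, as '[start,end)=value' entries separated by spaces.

[0,2)=2 [4,6)=4 [6,8)=3 [10,12)=1 [12,14)=2 [14,16)=1 [16,18)=3

i=0 t=0 v=4: → [0,2); WM=-1
i=1 t=0 v=9: → [0,2); WM=-1
i=2 t=5 v=2: → [4,6); WM=4; [0,2) fires=2
i=3 t=6 v=5: → [6,8); WM=5
i=4 t=4 v=1: → [4,6); WM=5
i=5 t=7 v=6: → [6,8); WM=6; [4,6) fires=2
i=6 t=7 v=2: → [6,8); WM=6
i=7 t=5 v=5: → [4,6); WM=6
i=8 t=5 v=9: → [4,6); WM=6
i=9 t=10 v=9: → [10,12); WM=9; [6,8) fires=3
i=10 t=12 v=7: → [12,14); WM=11
i=11 t=8 v=8: DROP (t<11-2); WM=11
i=12 t=14 v=1: → [14,16); WM=13; [10,12) fires=1
i=13 t=16 v=3: → [16,18); WM=15; [12,14) fires=1
i=14 t=11 v=3: DROP (t<15-2); WM=15
i=15 t=12 v=1: DROP (t<15-2); WM=15
i=16 t=13 v=3: → [12,14); WM=15
i=17 t=16 v=7: → [16,18); WM=15
i=18 t=17 v=2: → [16,18); WM=16; [14,16) fires=1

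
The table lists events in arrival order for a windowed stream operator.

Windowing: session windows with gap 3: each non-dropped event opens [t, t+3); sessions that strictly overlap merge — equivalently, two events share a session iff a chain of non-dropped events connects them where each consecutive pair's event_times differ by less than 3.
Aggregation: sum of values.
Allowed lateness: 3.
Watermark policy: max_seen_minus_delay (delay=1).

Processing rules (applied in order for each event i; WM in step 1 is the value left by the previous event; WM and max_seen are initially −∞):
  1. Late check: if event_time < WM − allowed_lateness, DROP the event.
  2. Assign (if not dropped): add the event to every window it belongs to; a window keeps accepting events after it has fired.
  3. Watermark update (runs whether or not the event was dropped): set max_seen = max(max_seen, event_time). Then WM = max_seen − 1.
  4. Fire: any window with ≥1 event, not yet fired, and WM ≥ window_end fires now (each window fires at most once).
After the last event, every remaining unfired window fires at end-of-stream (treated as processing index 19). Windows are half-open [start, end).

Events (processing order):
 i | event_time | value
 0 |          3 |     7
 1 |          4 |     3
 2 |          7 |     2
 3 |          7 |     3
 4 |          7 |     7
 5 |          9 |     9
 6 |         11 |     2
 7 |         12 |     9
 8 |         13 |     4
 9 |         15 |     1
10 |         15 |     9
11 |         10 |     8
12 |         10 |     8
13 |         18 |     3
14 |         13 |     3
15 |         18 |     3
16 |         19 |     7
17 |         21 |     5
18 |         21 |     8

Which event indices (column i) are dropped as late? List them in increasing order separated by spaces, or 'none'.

11 12 14

i=0 t=3 v=7: → [3,6); WM=2
i=1 t=4 v=3: → [3,7); WM=3
i=2 t=7 v=2: → [7,10); WM=6
i=3 t=7 v=3: → [7,10); WM=6
i=4 t=7 v=7: → [7,10); WM=6
i=5 t=9 v=9: → [7,12); WM=8
i=6 t=11 v=2: → [7,14); WM=10
i=7 t=12 v=9: → [7,15); WM=11
i=8 t=13 v=4: → [7,16); WM=12
i=9 t=15 v=1: → [7,18); WM=14
i=10 t=15 v=9: → [7,18); WM=14
i=11 t=10 v=8: DROP (t<14-3); WM=14
i=12 t=10 v=8: DROP (t<14-3); WM=14
i=13 t=18 v=3: → [18,21); WM=17
i=14 t=13 v=3: DROP (t<17-3); WM=17
i=15 t=18 v=3: → [18,21); WM=17
i=16 t=19 v=7: → [18,22); WM=18
i=17 t=21 v=5: → [18,24); WM=20
i=18 t=21 v=8: → [18,24); WM=20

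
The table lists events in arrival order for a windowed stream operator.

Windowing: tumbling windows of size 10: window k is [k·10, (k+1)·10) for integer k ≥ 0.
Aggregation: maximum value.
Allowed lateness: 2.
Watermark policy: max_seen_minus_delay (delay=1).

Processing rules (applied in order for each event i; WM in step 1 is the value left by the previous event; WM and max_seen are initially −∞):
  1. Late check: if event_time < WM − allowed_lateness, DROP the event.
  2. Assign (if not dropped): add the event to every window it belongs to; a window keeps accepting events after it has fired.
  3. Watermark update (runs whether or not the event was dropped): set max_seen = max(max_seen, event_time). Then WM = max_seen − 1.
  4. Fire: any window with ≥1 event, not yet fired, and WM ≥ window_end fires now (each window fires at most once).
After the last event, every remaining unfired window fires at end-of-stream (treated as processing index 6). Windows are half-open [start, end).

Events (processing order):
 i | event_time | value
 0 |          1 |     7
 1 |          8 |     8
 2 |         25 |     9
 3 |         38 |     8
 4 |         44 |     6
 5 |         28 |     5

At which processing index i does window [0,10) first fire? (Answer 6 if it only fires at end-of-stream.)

i=0 t=1 v=7: → [0,10); WM=0
i=1 t=8 v=8: → [0,10); WM=7
i=2 t=25 v=9: → [20,30); WM=24; [0,10) fires=8
i=3 t=38 v=8: → [30,40); WM=37; [20,30) fires=9
i=4 t=44 v=6: → [40,50); WM=43; [30,40) fires=8
i=5 t=28 v=5: DROP (t<43-2); WM=43

2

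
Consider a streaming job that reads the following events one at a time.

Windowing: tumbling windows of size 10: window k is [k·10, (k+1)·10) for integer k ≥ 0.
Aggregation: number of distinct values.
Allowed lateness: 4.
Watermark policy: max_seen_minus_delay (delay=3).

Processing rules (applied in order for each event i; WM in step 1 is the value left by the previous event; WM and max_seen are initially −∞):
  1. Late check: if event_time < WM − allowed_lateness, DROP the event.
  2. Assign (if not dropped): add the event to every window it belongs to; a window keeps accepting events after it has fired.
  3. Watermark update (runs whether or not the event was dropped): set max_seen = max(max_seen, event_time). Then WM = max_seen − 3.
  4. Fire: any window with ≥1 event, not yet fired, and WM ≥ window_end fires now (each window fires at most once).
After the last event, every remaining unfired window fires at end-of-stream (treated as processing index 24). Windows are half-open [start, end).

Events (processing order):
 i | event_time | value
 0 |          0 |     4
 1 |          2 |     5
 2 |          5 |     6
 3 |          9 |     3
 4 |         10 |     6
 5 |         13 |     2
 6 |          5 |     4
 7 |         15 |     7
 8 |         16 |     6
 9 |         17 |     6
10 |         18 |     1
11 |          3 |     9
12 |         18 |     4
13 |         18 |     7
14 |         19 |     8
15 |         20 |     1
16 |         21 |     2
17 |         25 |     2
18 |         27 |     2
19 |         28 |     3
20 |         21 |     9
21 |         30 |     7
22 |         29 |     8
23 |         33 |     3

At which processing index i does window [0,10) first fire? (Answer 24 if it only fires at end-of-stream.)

5

i=0 t=0 v=4: → [0,10); WM=-3
i=1 t=2 v=5: → [0,10); WM=-1
i=2 t=5 v=6: → [0,10); WM=2
i=3 t=9 v=3: → [0,10); WM=6
i=4 t=10 v=6: → [10,20); WM=7
i=5 t=13 v=2: → [10,20); WM=10; [0,10) fires=4
i=6 t=5 v=4: DROP (t<10-4); WM=10
i=7 t=15 v=7: → [10,20); WM=12
i=8 t=16 v=6: → [10,20); WM=13
i=9 t=17 v=6: → [10,20); WM=14
i=10 t=18 v=1: → [10,20); WM=15
i=11 t=3 v=9: DROP (t<15-4); WM=15
i=12 t=18 v=4: → [10,20); WM=15
i=13 t=18 v=7: → [10,20); WM=15
i=14 t=19 v=8: → [10,20); WM=16
i=15 t=20 v=1: → [20,30); WM=17
i=16 t=21 v=2: → [20,30); WM=18
i=17 t=25 v=2: → [20,30); WM=22; [10,20) fires=6
i=18 t=27 v=2: → [20,30); WM=24
i=19 t=28 v=3: → [20,30); WM=25
i=20 t=21 v=9: → [20,30); WM=25
i=21 t=30 v=7: → [30,40); WM=27
i=22 t=29 v=8: → [20,30); WM=27
i=23 t=33 v=3: → [30,40); WM=30; [20,30) fires=5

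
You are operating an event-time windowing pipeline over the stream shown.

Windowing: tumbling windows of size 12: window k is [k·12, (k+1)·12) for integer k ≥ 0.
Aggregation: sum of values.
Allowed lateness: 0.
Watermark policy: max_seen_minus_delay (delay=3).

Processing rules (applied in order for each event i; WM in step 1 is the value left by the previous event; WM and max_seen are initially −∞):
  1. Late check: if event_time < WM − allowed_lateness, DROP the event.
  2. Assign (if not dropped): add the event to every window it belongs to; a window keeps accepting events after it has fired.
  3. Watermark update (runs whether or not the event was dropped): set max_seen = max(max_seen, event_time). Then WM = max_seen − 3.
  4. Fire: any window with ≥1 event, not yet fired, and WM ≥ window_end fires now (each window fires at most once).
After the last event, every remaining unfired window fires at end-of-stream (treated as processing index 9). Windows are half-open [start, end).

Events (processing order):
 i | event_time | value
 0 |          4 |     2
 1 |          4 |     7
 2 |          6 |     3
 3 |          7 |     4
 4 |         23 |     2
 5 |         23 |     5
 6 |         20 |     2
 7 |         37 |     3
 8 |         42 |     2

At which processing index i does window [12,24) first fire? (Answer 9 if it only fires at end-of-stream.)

i=0 t=4 v=2: → [0,12); WM=1
i=1 t=4 v=7: → [0,12); WM=1
i=2 t=6 v=3: → [0,12); WM=3
i=3 t=7 v=4: → [0,12); WM=4
i=4 t=23 v=2: → [12,24); WM=20; [0,12) fires=16
i=5 t=23 v=5: → [12,24); WM=20
i=6 t=20 v=2: → [12,24); WM=20
i=7 t=37 v=3: → [36,48); WM=34; [12,24) fires=9
i=8 t=42 v=2: → [36,48); WM=39

7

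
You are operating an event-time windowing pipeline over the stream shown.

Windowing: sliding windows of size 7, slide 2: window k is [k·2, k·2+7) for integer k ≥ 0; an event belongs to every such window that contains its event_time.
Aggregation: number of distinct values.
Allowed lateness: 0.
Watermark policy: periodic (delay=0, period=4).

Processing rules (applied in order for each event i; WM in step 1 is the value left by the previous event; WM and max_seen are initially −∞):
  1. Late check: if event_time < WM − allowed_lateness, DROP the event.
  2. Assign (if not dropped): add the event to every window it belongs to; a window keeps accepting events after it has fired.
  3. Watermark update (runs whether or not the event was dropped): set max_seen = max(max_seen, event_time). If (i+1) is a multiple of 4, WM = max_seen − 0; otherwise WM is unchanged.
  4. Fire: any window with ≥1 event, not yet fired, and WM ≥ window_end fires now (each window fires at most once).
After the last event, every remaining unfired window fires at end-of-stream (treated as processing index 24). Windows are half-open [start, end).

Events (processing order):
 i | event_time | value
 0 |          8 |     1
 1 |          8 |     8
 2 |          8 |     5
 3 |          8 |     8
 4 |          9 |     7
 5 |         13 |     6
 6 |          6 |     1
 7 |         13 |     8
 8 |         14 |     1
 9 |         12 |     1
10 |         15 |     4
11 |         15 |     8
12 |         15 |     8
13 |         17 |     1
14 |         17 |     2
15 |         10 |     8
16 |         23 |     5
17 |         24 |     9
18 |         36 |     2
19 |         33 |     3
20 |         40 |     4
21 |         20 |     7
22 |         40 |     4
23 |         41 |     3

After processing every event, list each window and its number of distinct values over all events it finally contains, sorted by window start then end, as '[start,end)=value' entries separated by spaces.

[2,9)=3 [4,11)=4 [6,13)=4 [8,15)=5 [10,17)=4 [12,19)=5 [14,21)=4 [16,23)=2 [18,25)=2 [20,27)=2 [22,29)=2 [24,31)=1 [28,35)=1 [30,37)=2 [32,39)=2 [34,41)=2 [36,43)=3 [38,45)=2 [40,47)=2

i=0 t=8 v=1: → [8,15),[6,13),[4,11),[2,9); WM=−∞
i=1 t=8 v=8: → [8,15),[6,13),[4,11),[2,9); WM=−∞
i=2 t=8 v=5: → [8,15),[6,13),[4,11),[2,9); WM=−∞
i=3 t=8 v=8: → [8,15),[6,13),[4,11),[2,9); WM=8
i=4 t=9 v=7: → [8,15),[6,13),[4,11); WM=8
i=5 t=13 v=6: → [12,19),[10,17),[8,15); WM=8
i=6 t=6 v=1: DROP (t<8-0); WM=8
i=7 t=13 v=8: → [12,19),[10,17),[8,15); WM=13; [2,9) fires=3 [4,11) fires=4 [6,13) fires=4
i=8 t=14 v=1: → [14,21),[12,19),[10,17),[8,15); WM=13
i=9 t=12 v=1: DROP (t<13-0); WM=13
i=10 t=15 v=4: → [14,21),[12,19),[10,17); WM=13
i=11 t=15 v=8: → [14,21),[12,19),[10,17); WM=15; [8,15) fires=5
i=12 t=15 v=8: → [14,21),[12,19),[10,17); WM=15
i=13 t=17 v=1: → [16,23),[14,21),[12,19); WM=15
i=14 t=17 v=2: → [16,23),[14,21),[12,19); WM=15
i=15 t=10 v=8: DROP (t<15-0); WM=17; [10,17) fires=4
i=16 t=23 v=5: → [22,29),[20,27),[18,25); WM=17
i=17 t=24 v=9: → [24,31),[22,29),[20,27),[18,25); WM=17
i=18 t=36 v=2: → [36,43),[34,41),[32,39),[30,37); WM=17
i=19 t=33 v=3: → [32,39),[30,37),[28,35); WM=36; [12,19) fires=5 [14,21) fires=4 [16,23) fires=2 [18,25) fires=2 [20,27) fires=2 [22,29) fires=2 [24,31) fires=1 [28,35) fires=1
i=20 t=40 v=4: → [40,47),[38,45),[36,43),[34,41); WM=36
i=21 t=20 v=7: DROP (t<36-0); WM=36
i=22 t=40 v=4: → [40,47),[38,45),[36,43),[34,41); WM=36
i=23 t=41 v=3: → [40,47),[38,45),[36,43); WM=41; [30,37) fires=2 [32,39) fires=2 [34,41) fires=2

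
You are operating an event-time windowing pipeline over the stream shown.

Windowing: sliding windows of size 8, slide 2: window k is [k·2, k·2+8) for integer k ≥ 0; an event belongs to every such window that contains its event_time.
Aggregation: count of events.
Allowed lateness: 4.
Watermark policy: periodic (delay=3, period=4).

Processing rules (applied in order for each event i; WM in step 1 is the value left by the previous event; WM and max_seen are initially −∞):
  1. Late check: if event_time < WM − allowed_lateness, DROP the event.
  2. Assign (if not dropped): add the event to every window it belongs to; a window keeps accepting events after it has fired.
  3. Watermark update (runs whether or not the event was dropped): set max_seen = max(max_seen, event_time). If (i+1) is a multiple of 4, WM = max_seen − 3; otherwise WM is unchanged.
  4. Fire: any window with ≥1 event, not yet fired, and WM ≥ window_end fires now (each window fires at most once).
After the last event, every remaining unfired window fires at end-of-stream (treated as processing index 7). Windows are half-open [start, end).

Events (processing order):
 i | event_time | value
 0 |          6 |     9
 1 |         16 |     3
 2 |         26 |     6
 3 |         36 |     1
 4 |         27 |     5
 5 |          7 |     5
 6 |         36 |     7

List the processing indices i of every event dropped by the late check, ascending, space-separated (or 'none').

4 5

i=0 t=6 v=9: → [6,14),[4,12),[2,10),[0,8); WM=−∞
i=1 t=16 v=3: → [16,24),[14,22),[12,20),[10,18); WM=−∞
i=2 t=26 v=6: → [26,34),[24,32),[22,30),[20,28); WM=−∞
i=3 t=36 v=1: → [36,44),[34,42),[32,40),[30,38); WM=33; [0,8) fires=1 [2,10) fires=1 [4,12) fires=1 [6,14) fires=1 [10,18) fires=1 [12,20) fires=1 [14,22) fires=1 [16,24) fires=1 [20,28) fires=1 [22,30) fires=1 [24,32) fires=1
i=4 t=27 v=5: DROP (t<33-4); WM=33
i=5 t=7 v=5: DROP (t<33-4); WM=33
i=6 t=36 v=7: → [36,44),[34,42),[32,40),[30,38); WM=33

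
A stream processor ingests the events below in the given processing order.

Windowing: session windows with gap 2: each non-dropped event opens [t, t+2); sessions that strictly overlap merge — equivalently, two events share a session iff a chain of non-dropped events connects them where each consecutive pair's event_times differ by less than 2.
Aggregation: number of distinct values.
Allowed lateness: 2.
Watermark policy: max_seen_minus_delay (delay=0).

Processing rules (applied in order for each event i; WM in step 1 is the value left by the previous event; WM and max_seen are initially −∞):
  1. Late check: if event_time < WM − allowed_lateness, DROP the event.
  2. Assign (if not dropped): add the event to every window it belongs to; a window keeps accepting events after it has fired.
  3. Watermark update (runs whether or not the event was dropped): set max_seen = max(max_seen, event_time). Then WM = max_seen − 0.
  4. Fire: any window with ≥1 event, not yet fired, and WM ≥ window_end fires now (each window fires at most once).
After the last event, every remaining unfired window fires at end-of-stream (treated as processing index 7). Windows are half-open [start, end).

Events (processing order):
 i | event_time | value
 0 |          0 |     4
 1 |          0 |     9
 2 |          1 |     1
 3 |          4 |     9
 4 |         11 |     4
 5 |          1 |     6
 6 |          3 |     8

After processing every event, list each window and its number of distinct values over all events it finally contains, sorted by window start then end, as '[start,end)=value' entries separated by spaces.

i=0 t=0 v=4: → [0,2); WM=0
i=1 t=0 v=9: → [0,2); WM=0
i=2 t=1 v=1: → [0,3); WM=1
i=3 t=4 v=9: → [4,6); WM=4
i=4 t=11 v=4: → [11,13); WM=11
i=5 t=1 v=6: DROP (t<11-2); WM=11
i=6 t=3 v=8: DROP (t<11-2); WM=11

[0,3)=3 [4,6)=1 [11,13)=1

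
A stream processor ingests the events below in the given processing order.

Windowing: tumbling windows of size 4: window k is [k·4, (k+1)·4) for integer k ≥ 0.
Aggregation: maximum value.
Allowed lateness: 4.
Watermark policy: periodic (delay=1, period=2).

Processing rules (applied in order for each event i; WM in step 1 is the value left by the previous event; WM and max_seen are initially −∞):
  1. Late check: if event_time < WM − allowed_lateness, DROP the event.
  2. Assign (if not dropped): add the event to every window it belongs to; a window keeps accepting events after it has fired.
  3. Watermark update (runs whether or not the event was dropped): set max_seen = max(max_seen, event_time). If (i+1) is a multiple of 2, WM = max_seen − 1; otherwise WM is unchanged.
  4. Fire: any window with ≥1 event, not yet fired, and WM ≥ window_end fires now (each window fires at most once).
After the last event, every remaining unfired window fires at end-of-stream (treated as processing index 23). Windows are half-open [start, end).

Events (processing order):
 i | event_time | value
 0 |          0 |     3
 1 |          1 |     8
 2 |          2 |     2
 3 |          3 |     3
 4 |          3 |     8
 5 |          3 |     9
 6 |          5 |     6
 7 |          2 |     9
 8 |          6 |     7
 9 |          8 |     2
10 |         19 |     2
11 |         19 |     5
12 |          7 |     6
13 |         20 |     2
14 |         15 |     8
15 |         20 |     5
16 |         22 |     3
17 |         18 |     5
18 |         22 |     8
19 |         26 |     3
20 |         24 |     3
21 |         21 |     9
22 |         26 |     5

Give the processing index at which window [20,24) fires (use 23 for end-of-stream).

i=0 t=0 v=3: → [0,4); WM=−∞
i=1 t=1 v=8: → [0,4); WM=0
i=2 t=2 v=2: → [0,4); WM=0
i=3 t=3 v=3: → [0,4); WM=2
i=4 t=3 v=8: → [0,4); WM=2
i=5 t=3 v=9: → [0,4); WM=2
i=6 t=5 v=6: → [4,8); WM=2
i=7 t=2 v=9: → [0,4); WM=4; [0,4) fires=9
i=8 t=6 v=7: → [4,8); WM=4
i=9 t=8 v=2: → [8,12); WM=7
i=10 t=19 v=2: → [16,20); WM=7
i=11 t=19 v=5: → [16,20); WM=18; [4,8) fires=7 [8,12) fires=2
i=12 t=7 v=6: DROP (t<18-4); WM=18
i=13 t=20 v=2: → [20,24); WM=19
i=14 t=15 v=8: → [12,16); WM=19; [12,16) fires=8
i=15 t=20 v=5: → [20,24); WM=19
i=16 t=22 v=3: → [20,24); WM=19
i=17 t=18 v=5: → [16,20); WM=21; [16,20) fires=5
i=18 t=22 v=8: → [20,24); WM=21
i=19 t=26 v=3: → [24,28); WM=25; [20,24) fires=8
i=20 t=24 v=3: → [24,28); WM=25
i=21 t=21 v=9: → [20,24); WM=25
i=22 t=26 v=5: → [24,28); WM=25

19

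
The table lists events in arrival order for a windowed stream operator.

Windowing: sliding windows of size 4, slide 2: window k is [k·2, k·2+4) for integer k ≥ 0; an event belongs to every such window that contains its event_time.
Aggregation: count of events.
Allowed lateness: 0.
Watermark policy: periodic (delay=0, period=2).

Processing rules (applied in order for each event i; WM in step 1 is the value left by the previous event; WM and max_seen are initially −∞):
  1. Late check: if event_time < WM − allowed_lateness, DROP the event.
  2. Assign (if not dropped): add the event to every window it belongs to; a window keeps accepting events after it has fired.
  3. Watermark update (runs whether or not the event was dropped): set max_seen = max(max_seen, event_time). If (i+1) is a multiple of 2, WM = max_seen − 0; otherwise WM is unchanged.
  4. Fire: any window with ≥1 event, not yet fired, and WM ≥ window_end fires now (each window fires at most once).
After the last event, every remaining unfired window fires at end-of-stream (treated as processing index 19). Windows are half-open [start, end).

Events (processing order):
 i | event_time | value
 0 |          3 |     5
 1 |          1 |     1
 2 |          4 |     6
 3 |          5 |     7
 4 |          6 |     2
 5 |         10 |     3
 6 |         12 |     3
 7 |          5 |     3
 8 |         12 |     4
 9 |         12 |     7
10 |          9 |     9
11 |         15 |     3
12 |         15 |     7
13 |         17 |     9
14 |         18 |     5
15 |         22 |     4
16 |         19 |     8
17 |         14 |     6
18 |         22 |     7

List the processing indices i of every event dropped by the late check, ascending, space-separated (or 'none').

i=0 t=3 v=5: → [2,6),[0,4); WM=−∞
i=1 t=1 v=1: → [0,4); WM=3
i=2 t=4 v=6: → [4,8),[2,6); WM=3
i=3 t=5 v=7: → [4,8),[2,6); WM=5; [0,4) fires=2
i=4 t=6 v=2: → [6,10),[4,8); WM=5
i=5 t=10 v=3: → [10,14),[8,12); WM=10; [2,6) fires=3 [4,8) fires=3 [6,10) fires=1
i=6 t=12 v=3: → [12,16),[10,14); WM=10
i=7 t=5 v=3: DROP (t<10-0); WM=12; [8,12) fires=1
i=8 t=12 v=4: → [12,16),[10,14); WM=12
i=9 t=12 v=7: → [12,16),[10,14); WM=12
i=10 t=9 v=9: DROP (t<12-0); WM=12
i=11 t=15 v=3: → [14,18),[12,16); WM=15; [10,14) fires=4
i=12 t=15 v=7: → [14,18),[12,16); WM=15
i=13 t=17 v=9: → [16,20),[14,18); WM=17; [12,16) fires=5
i=14 t=18 v=5: → [18,22),[16,20); WM=17
i=15 t=22 v=4: → [22,26),[20,24); WM=22; [14,18) fires=3 [16,20) fires=2 [18,22) fires=1
i=16 t=19 v=8: DROP (t<22-0); WM=22
i=17 t=14 v=6: DROP (t<22-0); WM=22
i=18 t=22 v=7: → [22,26),[20,24); WM=22

7 10 16 17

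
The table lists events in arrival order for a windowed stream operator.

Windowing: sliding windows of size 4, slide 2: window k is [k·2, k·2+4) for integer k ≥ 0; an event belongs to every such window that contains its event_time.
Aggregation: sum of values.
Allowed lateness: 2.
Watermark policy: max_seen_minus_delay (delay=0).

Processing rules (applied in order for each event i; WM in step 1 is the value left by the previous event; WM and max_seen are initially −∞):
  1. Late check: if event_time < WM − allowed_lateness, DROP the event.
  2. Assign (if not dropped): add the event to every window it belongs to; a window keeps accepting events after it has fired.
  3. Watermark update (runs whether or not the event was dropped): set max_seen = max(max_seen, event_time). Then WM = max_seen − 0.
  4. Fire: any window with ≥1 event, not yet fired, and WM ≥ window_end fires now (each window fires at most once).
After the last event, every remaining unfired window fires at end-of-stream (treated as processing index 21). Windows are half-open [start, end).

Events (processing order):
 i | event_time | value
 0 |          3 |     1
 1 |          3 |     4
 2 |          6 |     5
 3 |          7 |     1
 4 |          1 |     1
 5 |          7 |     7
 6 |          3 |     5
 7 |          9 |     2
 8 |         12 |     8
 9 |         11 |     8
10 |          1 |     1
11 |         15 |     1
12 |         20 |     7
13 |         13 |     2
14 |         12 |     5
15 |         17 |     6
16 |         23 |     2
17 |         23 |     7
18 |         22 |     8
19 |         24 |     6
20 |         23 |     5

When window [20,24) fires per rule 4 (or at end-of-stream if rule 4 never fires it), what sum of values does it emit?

24

i=0 t=3 v=1: → [2,6),[0,4); WM=3
i=1 t=3 v=4: → [2,6),[0,4); WM=3
i=2 t=6 v=5: → [6,10),[4,8); WM=6; [0,4) fires=5 [2,6) fires=5
i=3 t=7 v=1: → [6,10),[4,8); WM=7
i=4 t=1 v=1: DROP (t<7-2); WM=7
i=5 t=7 v=7: → [6,10),[4,8); WM=7
i=6 t=3 v=5: DROP (t<7-2); WM=7
i=7 t=9 v=2: → [8,12),[6,10); WM=9; [4,8) fires=13
i=8 t=12 v=8: → [12,16),[10,14); WM=12; [6,10) fires=15 [8,12) fires=2
i=9 t=11 v=8: → [10,14),[8,12); WM=12
i=10 t=1 v=1: DROP (t<12-2); WM=12
i=11 t=15 v=1: → [14,18),[12,16); WM=15; [10,14) fires=16
i=12 t=20 v=7: → [20,24),[18,22); WM=20; [12,16) fires=9 [14,18) fires=1
i=13 t=13 v=2: DROP (t<20-2); WM=20
i=14 t=12 v=5: DROP (t<20-2); WM=20
i=15 t=17 v=6: DROP (t<20-2); WM=20
i=16 t=23 v=2: → [22,26),[20,24); WM=23; [18,22) fires=7
i=17 t=23 v=7: → [22,26),[20,24); WM=23
i=18 t=22 v=8: → [22,26),[20,24); WM=23
i=19 t=24 v=6: → [24,28),[22,26); WM=24; [20,24) fires=24
i=20 t=23 v=5: → [22,26),[20,24); WM=24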